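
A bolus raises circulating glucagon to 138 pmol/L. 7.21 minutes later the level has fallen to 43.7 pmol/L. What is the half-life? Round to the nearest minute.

4 minutes

A/A₀ = 43.7/138 ≈ 0.31667.
n = log₂(3.1579) ≈ 1.659 half-lives elapsed in 7.21 minutes.
t½ = 7.21/1.659 ≈ 4.3461 minutes.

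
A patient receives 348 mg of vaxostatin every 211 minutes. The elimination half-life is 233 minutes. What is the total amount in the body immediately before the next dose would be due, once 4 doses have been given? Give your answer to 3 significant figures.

The 4 doses were given 844, 633, 422, 211 minutes ago.
Total = 348·(1/2)^(844/233) + 348·(1/2)^(633/233) + 348·(1/2)^(422/233) + 348·(1/2)^(211/233)
      = 28.259 + 52.937 + 99.167 + 185.77 ≈ 366.13 mg.

366 mg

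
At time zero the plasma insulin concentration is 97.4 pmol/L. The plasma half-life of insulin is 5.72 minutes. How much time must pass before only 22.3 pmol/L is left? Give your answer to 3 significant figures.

12.2 minutes

Fraction remaining = 22.3/97.4 ≈ 0.22895.
n = log₂(97.4/22.3) = ln(4.3677)/ln 2 ≈ 2.1269 half-lives.
t = n × t½ = 2.1269 × 5.72 ≈ 12.166 minutes.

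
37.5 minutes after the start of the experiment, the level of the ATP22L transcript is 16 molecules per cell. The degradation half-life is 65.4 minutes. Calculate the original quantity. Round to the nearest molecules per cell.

Number of half-lives elapsed: n = 37.5/65.4 ≈ 0.57339.
A₀ = A × 2^n = 16 × 2^0.57339 = 16 × 1.488 ≈ 23.808 molecules per cell.

24 molecules per cell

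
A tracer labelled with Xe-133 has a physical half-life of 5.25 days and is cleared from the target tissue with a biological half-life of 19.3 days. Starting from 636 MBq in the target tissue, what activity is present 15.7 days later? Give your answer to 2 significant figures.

1/t_eff = 1/t_phys + 1/t_biol = 1/5.25 + 1/19.3 = 0.24229 per day.
t_eff = 5.25 × 19.3 / (5.25 + 19.3) ≈ 4.1273 days.
Remaining = 636 × (1/2)^(15.7/4.1273) = 636 × (1/2)^3.8039 ≈ 45.536 MBq.

46 MBq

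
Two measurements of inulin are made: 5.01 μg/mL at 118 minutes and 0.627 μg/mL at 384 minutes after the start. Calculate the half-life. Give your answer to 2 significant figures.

89 minutes

Over Δt = 384 − 118 = 266 minutes, the level fell by a factor of 5.01/0.627 ≈ 7.9904.
n = log₂(7.9904) ≈ 2.9983 half-lives, so t½ = 266/2.9983 ≈ 88.718 minutes.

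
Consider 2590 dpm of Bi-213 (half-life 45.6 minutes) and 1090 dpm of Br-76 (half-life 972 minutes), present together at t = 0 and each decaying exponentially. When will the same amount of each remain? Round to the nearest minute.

60 minutes

Set 2590·(1/2)^(t/45.6) = 1090·(1/2)^(t/972).
Taking log₂: log₂(2590/1090) = t·(1/45.6 − 1/972).
log₂(2.3761) = 1.2486; 1/45.6 − 1/972 = 0.020901.
t = 1.2486 / 0.020901 ≈ 59.74 minutes.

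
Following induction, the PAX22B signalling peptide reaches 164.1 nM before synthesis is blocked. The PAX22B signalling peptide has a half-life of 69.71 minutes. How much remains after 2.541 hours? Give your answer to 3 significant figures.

36.0 nM

Convert the elapsed time: 2.541 hours = 152.46 minutes.
Number of half-lives: n = 152.46/69.71 ≈ 2.1871.
Remaining = 164.1 × (1/2)^2.1871 = 164.1 × 0.2196 ≈ 36.036 nM.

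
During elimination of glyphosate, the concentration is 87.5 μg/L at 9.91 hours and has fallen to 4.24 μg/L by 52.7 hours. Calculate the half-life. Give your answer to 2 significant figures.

9.8 hours

Over Δt = 52.7 − 9.91 = 42.79 hours, the level fell by a factor of 87.5/4.24 ≈ 20.637.
n = log₂(20.637) ≈ 4.3671 half-lives, so t½ = 42.79/4.3671 ≈ 9.7982 hours.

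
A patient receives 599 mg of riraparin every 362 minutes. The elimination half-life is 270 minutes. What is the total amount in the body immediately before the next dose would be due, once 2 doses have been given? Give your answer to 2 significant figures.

The 2 doses were given 724, 362 minutes ago.
Total = 599·(1/2)^(724/270) + 599·(1/2)^(362/270)
      = 93.373 + 236.5 ≈ 329.87 mg.

330 mg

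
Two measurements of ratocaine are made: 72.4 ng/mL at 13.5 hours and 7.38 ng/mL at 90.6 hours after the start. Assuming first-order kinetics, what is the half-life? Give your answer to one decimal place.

Over Δt = 90.6 − 13.5 = 77.1 hours, the level fell by a factor of 72.4/7.38 ≈ 9.8103.
n = log₂(9.8103) ≈ 3.2943 half-lives, so t½ = 77.1/3.2943 ≈ 23.404 hours.

23.4 hours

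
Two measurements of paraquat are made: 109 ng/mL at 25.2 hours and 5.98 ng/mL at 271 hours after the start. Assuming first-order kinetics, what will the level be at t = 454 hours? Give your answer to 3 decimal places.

0.689 ng/mL

Over Δt = 271 − 25.2 = 245.8 hours, the level fell by a factor of 109/5.98 ≈ 18.227.
n = log₂(18.227) ≈ 4.188 half-lives, so t½ = 245.8/4.188 ≈ 58.691 hours.
From t = 271 to t = 454: 5.98 × (1/2)^((454−271)/58.691) ≈ 0.68878 ng/mL.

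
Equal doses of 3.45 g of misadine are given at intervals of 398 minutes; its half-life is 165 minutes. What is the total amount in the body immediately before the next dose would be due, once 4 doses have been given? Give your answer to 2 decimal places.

The 4 doses were given 1592, 1194, 796, 398 minutes ago.
Total = 3.45·(1/2)^(1592/165) + 3.45·(1/2)^(1194/165) + 3.45·(1/2)^(796/165) + 3.45·(1/2)^(398/165)
      = 0.0042987 + 0.02288 + 0.12178 + 0.64818 ≈ 0.79714 g.

0.80 g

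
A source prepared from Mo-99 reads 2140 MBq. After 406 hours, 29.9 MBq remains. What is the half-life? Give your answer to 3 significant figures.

A/A₀ = 29.9/2140 ≈ 0.013972.
n = log₂(71.572) ≈ 6.1613 half-lives elapsed in 406 hours.
t½ = 406/6.1613 ≈ 65.895 hours.

65.9 hours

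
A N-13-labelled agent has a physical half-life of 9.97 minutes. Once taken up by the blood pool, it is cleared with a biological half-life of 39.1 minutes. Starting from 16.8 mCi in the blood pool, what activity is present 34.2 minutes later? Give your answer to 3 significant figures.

1/t_eff = 1/t_phys + 1/t_biol = 1/9.97 + 1/39.1 = 0.12588 per minute.
t_eff = 9.97 × 39.1 / (9.97 + 39.1) ≈ 7.9443 minutes.
Remaining = 16.8 × (1/2)^(34.2/7.9443) = 16.8 × (1/2)^4.305 ≈ 0.84993 mCi.

0.850 mCi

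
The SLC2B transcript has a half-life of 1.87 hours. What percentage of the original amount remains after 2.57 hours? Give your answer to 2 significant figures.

n = 2.57/1.87 ≈ 1.3743 half-lives.
Fraction remaining = (1/2)^1.3743 ≈ 0.38573, i.e. 38.573%.

39%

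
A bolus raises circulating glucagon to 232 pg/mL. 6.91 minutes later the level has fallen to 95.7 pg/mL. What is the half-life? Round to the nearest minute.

5 minutes

A/A₀ = 95.7/232 ≈ 0.4125.
n = log₂(2.4242) ≈ 1.2775 half-lives elapsed in 6.91 minutes.
t½ = 6.91/1.2775 ≈ 5.4089 minutes.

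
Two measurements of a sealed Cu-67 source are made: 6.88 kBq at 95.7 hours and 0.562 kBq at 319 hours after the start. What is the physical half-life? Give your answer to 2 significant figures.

62 hours

Over Δt = 319 − 95.7 = 223.3 hours, the level fell by a factor of 6.88/0.562 ≈ 12.242.
n = log₂(12.242) ≈ 3.6138 half-lives, so t½ = 223.3/3.6138 ≈ 61.791 hours.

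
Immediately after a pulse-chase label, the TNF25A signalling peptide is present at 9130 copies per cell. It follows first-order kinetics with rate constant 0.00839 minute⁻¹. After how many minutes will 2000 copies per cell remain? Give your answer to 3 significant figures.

181 minutes

t½ = ln 2 / k = 0.69315 / 0.00839 ≈ 82.616 minutes.
Fraction remaining = 2000/9130 ≈ 0.21906.
n = log₂(9130/2000) = ln(4.565)/ln 2 ≈ 2.1906 half-lives.
t = n × t½ = 2.1906 × 82.616 ≈ 180.98 minutes.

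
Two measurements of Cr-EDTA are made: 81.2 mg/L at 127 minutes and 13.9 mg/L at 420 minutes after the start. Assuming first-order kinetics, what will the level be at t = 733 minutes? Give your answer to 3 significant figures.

Over Δt = 420 − 127 = 293 minutes, the level fell by a factor of 81.2/13.9 ≈ 5.8417.
n = log₂(5.8417) ≈ 2.5464 half-lives, so t½ = 293/2.5464 ≈ 115.06 minutes.
From t = 420 to t = 733: 13.9 × (1/2)^((733−420)/115.06) ≈ 2.1094 mg/L.

2.11 mg/L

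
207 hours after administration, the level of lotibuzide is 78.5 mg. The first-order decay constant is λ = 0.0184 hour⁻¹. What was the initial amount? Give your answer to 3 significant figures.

t½ = ln 2 / λ = 0.69315 / 0.0184 ≈ 37.671 hours.
Number of half-lives elapsed: n = 207/37.671 ≈ 5.4949.
A₀ = A × 2^n = 78.5 × 2^5.4949 = 78.5 × 45.096 ≈ 3540.1 mg.

3540 mg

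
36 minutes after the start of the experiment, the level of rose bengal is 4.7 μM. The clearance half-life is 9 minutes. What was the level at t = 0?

Number of half-lives elapsed: n = 36/9 ≈ 4.
A₀ = A × 2^n = 4.7 × 2^4 = 4.7 × 16 ≈ 75.2 μM.

75.2 μM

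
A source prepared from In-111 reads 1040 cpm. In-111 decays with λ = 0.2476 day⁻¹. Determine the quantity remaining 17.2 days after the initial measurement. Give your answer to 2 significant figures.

15 cpm

t½ = ln 2 / λ = 0.69315 / 0.2476 ≈ 2.7995 days.
Number of half-lives: n = 17.2/2.7995 ≈ 6.144.
Remaining = 1040 × (1/2)^6.144 = 1040 × 0.01414 ≈ 14.706 cpm.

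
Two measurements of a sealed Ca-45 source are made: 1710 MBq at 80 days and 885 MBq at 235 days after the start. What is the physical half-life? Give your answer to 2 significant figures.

Over Δt = 235 − 80 = 155 days, the level fell by a factor of 1710/885 ≈ 1.9322.
n = log₂(1.9322) ≈ 0.95025 half-lives, so t½ = 155/0.95025 ≈ 163.12 days.

160 days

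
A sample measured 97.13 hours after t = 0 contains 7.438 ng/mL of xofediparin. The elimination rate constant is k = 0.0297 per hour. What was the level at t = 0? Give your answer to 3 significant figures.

t½ = ln 2 / k = 0.69315 / 0.0297 ≈ 23.338 hours.
Number of half-lives elapsed: n = 97.13/23.338 ≈ 4.1618.
A₀ = A × 2^n = 7.438 × 2^4.1618 = 7.438 × 17.899 ≈ 133.13 ng/mL.

133 ng/mL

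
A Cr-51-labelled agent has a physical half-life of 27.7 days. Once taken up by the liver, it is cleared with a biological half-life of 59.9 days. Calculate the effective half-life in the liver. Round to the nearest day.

1/t_eff = 1/t_phys + 1/t_biol = 1/27.7 + 1/59.9 = 0.052796 per day.
t_eff = 27.7 × 59.9 / (27.7 + 59.9) ≈ 18.941 days.

19 days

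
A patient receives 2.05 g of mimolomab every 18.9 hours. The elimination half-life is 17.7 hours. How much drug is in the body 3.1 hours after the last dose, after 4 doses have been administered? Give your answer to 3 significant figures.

3.29 g

The 4 doses were given 59.8, 40.9, 22, 3.1 hours ago.
Total = 2.05·(1/2)^(59.8/17.7) + 2.05·(1/2)^(40.9/17.7) + 2.05·(1/2)^(22/17.7) + 2.05·(1/2)^(3.1/17.7)
      = 0.19711 + 0.41319 + 0.86615 + 1.8156 ≈ 3.2921 g.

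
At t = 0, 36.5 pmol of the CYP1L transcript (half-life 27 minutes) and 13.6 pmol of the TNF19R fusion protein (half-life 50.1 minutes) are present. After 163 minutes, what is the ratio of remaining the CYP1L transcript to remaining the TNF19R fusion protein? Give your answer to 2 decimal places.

0.39

CYP1L transcript: 36.5 × (1/2)^(163/27) = 36.5 × (1/2)^6.037 ≈ 0.55586 pmol.
TNF19R fusion protein: 13.6 × (1/2)^(163/50.1) = 13.6 × (1/2)^3.2535 ≈ 1.4261 pmol.
Ratio ≈ 0.55586 / 1.4261 ≈ 0.38978.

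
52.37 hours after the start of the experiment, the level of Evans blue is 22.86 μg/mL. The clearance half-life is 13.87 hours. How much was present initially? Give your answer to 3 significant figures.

313 μg/mL

Number of half-lives elapsed: n = 52.37/13.87 ≈ 3.7758.
A₀ = A × 2^n = 22.86 × 2^3.7758 = 22.86 × 13.697 ≈ 313.11 μg/mL.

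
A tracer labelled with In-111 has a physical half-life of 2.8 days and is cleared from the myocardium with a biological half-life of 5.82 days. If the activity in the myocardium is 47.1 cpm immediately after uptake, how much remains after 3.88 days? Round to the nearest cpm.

11 cpm

1/t_eff = 1/t_phys + 1/t_biol = 1/2.8 + 1/5.82 = 0.52896 per day.
t_eff = 2.8 × 5.82 / (2.8 + 5.82) ≈ 1.8905 days.
Remaining = 47.1 × (1/2)^(3.88/1.8905) = 47.1 × (1/2)^2.0524 ≈ 11.355 cpm.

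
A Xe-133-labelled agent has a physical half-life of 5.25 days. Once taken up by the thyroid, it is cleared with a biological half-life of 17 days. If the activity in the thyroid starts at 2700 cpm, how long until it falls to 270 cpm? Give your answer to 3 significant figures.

13.3 days

1/t_eff = 1/t_phys + 1/t_biol = 1/5.25 + 1/17 = 0.2493 per day.
t_eff = 5.25 × 17 / (5.25 + 17) ≈ 4.0112 days.
n = log₂(2700/270) ≈ 3.3219; t = 3.3219 × 4.0112 ≈ 13.325 days.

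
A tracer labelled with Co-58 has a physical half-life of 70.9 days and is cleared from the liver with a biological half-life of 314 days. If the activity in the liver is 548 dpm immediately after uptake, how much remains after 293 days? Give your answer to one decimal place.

16.4 dpm

1/t_eff = 1/t_phys + 1/t_biol = 1/70.9 + 1/314 = 0.017289 per day.
t_eff = 70.9 × 314 / (70.9 + 314) ≈ 57.84 days.
Remaining = 548 × (1/2)^(293/57.84) = 548 × (1/2)^5.0657 ≈ 16.363 dpm.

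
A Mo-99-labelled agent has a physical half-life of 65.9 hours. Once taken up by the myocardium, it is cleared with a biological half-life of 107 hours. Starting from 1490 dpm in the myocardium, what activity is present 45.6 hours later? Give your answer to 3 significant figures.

1/t_eff = 1/t_phys + 1/t_biol = 1/65.9 + 1/107 = 0.02452 per hour.
t_eff = 65.9 × 107 / (65.9 + 107) ≈ 40.783 hours.
Remaining = 1490 × (1/2)^(45.6/40.783) = 1490 × (1/2)^1.1181 ≈ 686.43 dpm.

686 dpm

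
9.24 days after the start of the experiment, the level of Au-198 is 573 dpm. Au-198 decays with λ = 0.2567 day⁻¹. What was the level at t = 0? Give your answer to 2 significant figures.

6100 dpm

t½ = ln 2 / λ = 0.69315 / 0.2567 ≈ 2.7002 days.
Number of half-lives elapsed: n = 9.24/2.7002 ≈ 3.4219.
A₀ = A × 2^n = 573 × 2^3.4219 = 573 × 10.718 ≈ 6141.3 dpm.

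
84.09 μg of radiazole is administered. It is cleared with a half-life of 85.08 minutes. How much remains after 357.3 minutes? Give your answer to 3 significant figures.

4.58 μg

Number of half-lives: n = 357.3/85.08 ≈ 4.1996.
Remaining = 84.09 × (1/2)^4.1996 = 84.09 × 0.054425 ≈ 4.5766 μg.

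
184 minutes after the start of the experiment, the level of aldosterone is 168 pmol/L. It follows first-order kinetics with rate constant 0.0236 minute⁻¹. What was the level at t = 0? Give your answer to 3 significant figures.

t½ = ln 2 / λ = 0.69315 / 0.0236 ≈ 29.371 minutes.
Number of half-lives elapsed: n = 184/29.371 ≈ 6.2648.
A₀ = A × 2^n = 168 × 2^6.2648 = 168 × 76.892 ≈ 12918 pmol/L.

12900 pmol/L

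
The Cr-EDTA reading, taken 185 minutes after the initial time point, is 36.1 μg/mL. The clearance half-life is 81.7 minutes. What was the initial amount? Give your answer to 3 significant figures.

Number of half-lives elapsed: n = 185/81.7 ≈ 2.2644.
A₀ = A × 2^n = 36.1 × 2^2.2644 = 36.1 × 4.8045 ≈ 173.44 μg/mL.

173 μg/mL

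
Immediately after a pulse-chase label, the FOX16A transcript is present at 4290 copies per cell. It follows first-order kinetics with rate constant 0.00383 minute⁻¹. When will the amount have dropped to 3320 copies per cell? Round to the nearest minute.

t½ = ln 2 / k = 0.69315 / 0.00383 ≈ 180.98 minutes.
Fraction remaining = 3320/4290 ≈ 0.77389.
n = log₂(4290/3320) = ln(1.2922)/ln 2 ≈ 0.36979 half-lives.
t = n × t½ = 0.36979 × 180.98 ≈ 66.925 minutes.

67 minutes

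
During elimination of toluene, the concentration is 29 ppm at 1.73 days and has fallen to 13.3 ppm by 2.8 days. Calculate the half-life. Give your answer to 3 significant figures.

Over Δt = 2.8 − 1.73 = 1.07 days, the level fell by a factor of 29/13.3 ≈ 2.1805.
n = log₂(2.1805) ≈ 1.1246 half-lives, so t½ = 1.07/1.1246 ≈ 0.95143 days.

0.951 days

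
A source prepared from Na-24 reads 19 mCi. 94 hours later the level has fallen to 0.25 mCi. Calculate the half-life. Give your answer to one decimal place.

15.0 hours

A/A₀ = 0.25/19 ≈ 0.013158.
n = log₂(76) ≈ 6.2479 half-lives elapsed in 94 hours.
t½ = 94/6.2479 ≈ 15.045 hours.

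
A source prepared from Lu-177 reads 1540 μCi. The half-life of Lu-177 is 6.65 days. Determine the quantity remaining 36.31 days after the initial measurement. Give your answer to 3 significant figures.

Number of half-lives: n = 36.31/6.65 ≈ 5.4602.
Remaining = 1540 × (1/2)^5.4602 = 1540 × 0.022716 ≈ 34.983 μCi.

35.0 μCi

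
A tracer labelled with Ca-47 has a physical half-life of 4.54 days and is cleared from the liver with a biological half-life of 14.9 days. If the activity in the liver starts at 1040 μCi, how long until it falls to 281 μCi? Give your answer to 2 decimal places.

1/t_eff = 1/t_phys + 1/t_biol = 1/4.54 + 1/14.9 = 0.28738 per day.
t_eff = 4.54 × 14.9 / (4.54 + 14.9) ≈ 3.4797 days.
n = log₂(1040/281) ≈ 1.8879; t = 1.8879 × 3.4797 ≈ 6.5695 days.

6.57 days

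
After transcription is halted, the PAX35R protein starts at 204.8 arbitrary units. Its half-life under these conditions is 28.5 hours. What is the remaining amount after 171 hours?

3.2 arbitrary units

Elapsed time is 6 half-lives (171/28.5).
Each half-life halves the amount: 204.8 × (1/2)^6 = 204.8/64 = 3.2 arbitrary units.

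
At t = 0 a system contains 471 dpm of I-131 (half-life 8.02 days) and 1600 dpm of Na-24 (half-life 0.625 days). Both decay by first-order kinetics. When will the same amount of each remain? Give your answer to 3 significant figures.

1.20 days

Set 471·(1/2)^(t/8.02) = 1600·(1/2)^(t/0.625).
Taking log₂: log₂(471/1600) = t·(1/8.02 − 1/0.625).
log₂(0.29437) = -1.7643; 1/8.02 − 1/0.625 = -1.4753.
t = -1.7643 / -1.4753 ≈ 1.1959 days.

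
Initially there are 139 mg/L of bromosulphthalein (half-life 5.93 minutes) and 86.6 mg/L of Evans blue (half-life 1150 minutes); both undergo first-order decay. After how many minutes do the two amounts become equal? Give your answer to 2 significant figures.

4.1 minutes

Set 139·(1/2)^(t/5.93) = 86.6·(1/2)^(t/1150).
Taking log₂: log₂(139/86.6) = t·(1/5.93 − 1/1150).
log₂(1.6051) = 0.68265; 1/5.93 − 1/1150 = 0.16776.
t = 0.68265 / 0.16776 ≈ 4.0691 minutes.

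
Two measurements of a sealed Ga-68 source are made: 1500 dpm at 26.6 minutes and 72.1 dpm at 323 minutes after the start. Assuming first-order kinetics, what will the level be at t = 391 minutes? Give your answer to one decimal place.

35.9 dpm

Over Δt = 323 − 26.6 = 296.4 minutes, the level fell by a factor of 1500/72.1 ≈ 20.804.
n = log₂(20.804) ≈ 4.3788 half-lives, so t½ = 296.4/4.3788 ≈ 67.689 minutes.
From t = 323 to t = 391: 72.1 × (1/2)^((391−323)/67.689) ≈ 35.936 dpm.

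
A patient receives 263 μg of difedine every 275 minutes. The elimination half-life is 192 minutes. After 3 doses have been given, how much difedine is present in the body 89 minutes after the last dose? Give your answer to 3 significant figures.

The 3 doses were given 639, 364, 89 minutes ago.
Total = 263·(1/2)^(639/192) + 263·(1/2)^(364/192) + 263·(1/2)^(89/192)
      = 26.187 + 70.673 + 190.73 ≈ 287.59 μg.

288 μg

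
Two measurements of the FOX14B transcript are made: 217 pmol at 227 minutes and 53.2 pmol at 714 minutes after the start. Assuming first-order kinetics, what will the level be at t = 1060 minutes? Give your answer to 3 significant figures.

19.6 pmol

Over Δt = 714 − 227 = 487 minutes, the level fell by a factor of 217/53.2 ≈ 4.0789.
n = log₂(4.0789) ≈ 2.0282 half-lives, so t½ = 487/2.0282 ≈ 240.11 minutes.
From t = 714 to t = 1060: 53.2 × (1/2)^((1060−714)/240.11) ≈ 19.594 pmol.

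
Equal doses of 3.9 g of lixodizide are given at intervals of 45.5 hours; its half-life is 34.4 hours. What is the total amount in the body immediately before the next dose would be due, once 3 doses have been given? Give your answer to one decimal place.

2.4 g

The 3 doses were given 136.5, 91, 45.5 hours ago.
Total = 3.9·(1/2)^(136.5/34.4) + 3.9·(1/2)^(91/34.4) + 3.9·(1/2)^(45.5/34.4)
      = 0.24921 + 0.62335 + 1.5592 ≈ 2.4318 g.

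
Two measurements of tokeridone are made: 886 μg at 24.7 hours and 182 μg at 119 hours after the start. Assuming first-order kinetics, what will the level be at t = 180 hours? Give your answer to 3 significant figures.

Over Δt = 119 − 24.7 = 94.3 hours, the level fell by a factor of 886/182 ≈ 4.8681.
n = log₂(4.8681) ≈ 2.2834 half-lives, so t½ = 94.3/2.2834 ≈ 41.299 hours.
From t = 119 to t = 180: 182 × (1/2)^((180−119)/41.299) ≈ 65.379 μg.

65.4 μg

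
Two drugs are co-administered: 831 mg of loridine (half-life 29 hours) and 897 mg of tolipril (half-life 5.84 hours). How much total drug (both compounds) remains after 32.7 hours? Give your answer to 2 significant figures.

400 mg

loridine: 831 × (1/2)^(32.7/29) = 831 × (1/2)^1.1276 ≈ 380.33 mg.
tolipril: 897 × (1/2)^(32.7/5.84) = 897 × (1/2)^5.5993 ≈ 18.503 mg.
Total = 380.33 + 18.503 ≈ 398.84 mg.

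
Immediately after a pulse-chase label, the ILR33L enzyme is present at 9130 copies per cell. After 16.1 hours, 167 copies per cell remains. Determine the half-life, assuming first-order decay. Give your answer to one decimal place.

A/A₀ = 167/9130 ≈ 0.018291.
n = log₂(54.671) ≈ 5.7727 half-lives elapsed in 16.1 hours.
t½ = 16.1/5.7727 ≈ 2.789 hours.

2.8 hours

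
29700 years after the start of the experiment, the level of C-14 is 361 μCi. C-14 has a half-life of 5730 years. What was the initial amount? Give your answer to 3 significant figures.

13100 μCi

Number of half-lives elapsed: n = 29700/5730 ≈ 5.1832.
A₀ = A × 2^n = 361 × 2^5.1832 = 361 × 36.334 ≈ 13117 μCi.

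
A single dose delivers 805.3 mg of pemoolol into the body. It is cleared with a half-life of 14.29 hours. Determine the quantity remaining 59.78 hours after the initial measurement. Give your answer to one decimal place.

Number of half-lives: n = 59.78/14.29 ≈ 4.1833.
Remaining = 805.3 × (1/2)^4.1833 = 805.3 × 0.055041 ≈ 44.325 mg.

44.3 mg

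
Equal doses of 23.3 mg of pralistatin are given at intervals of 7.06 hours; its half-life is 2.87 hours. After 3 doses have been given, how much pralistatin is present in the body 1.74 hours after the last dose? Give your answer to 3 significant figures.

The 3 doses were given 15.86, 8.8, 1.74 hours ago.
Total = 23.3·(1/2)^(15.86/2.87) + 23.3·(1/2)^(8.8/2.87) + 23.3·(1/2)^(1.74/2.87)
      = 0.50562 + 2.7819 + 15.306 ≈ 18.593 mg.

18.6 mg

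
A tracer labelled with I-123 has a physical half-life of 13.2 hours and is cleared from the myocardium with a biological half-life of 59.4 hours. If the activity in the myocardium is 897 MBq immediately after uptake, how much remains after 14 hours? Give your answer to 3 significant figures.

1/t_eff = 1/t_phys + 1/t_biol = 1/13.2 + 1/59.4 = 0.092593 per hour.
t_eff = 13.2 × 59.4 / (13.2 + 59.4) ≈ 10.8 hours.
Remaining = 897 × (1/2)^(14/10.8) = 897 × (1/2)^1.2963 ≈ 365.23 MBq.

365 MBq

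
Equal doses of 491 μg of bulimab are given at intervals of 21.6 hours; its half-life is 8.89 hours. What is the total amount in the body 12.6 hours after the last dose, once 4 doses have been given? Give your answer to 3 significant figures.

225 μg

The 4 doses were given 77.4, 55.8, 34.2, 12.6 hours ago.
Total = 491·(1/2)^(77.4/8.89) + 491·(1/2)^(55.8/8.89) + 491·(1/2)^(34.2/8.89) + 491·(1/2)^(12.6/8.89)
      = 1.1754 + 6.3329 + 34.12 + 183.83 ≈ 225.46 μg.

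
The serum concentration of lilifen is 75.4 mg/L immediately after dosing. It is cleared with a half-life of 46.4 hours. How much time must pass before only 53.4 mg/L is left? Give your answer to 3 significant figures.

Fraction remaining = 53.4/75.4 ≈ 0.70822.
n = log₂(75.4/53.4) = ln(1.412)/ln 2 ≈ 0.49772 half-lives.
t = n × t½ = 0.49772 × 46.4 ≈ 23.094 hours.

23.1 hours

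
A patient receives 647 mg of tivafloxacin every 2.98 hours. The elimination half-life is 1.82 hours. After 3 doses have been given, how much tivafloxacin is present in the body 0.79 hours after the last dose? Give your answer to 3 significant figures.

The 3 doses were given 6.75, 3.77, 0.79 hours ago.
Total = 647·(1/2)^(6.75/1.82) + 647·(1/2)^(3.77/1.82) + 647·(1/2)^(0.79/1.82)
      = 49.482 + 153.94 + 478.89 ≈ 682.31 mg.

682 mg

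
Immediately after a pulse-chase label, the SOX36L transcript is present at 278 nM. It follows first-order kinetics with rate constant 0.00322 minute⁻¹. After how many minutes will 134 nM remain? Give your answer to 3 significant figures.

227 minutes

t½ = ln 2 / k = 0.69315 / 0.00322 ≈ 215.26 minutes.
Fraction remaining = 134/278 ≈ 0.48201.
n = log₂(278/134) = ln(2.0746)/ln 2 ≈ 1.0529 half-lives.
t = n × t½ = 1.0529 × 215.26 ≈ 226.64 minutes.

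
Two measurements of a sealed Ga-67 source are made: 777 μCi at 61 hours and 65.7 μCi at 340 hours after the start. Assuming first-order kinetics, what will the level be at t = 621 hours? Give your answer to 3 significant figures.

5.46 μCi

Over Δt = 340 − 61 = 279 hours, the level fell by a factor of 777/65.7 ≈ 11.826.
n = log₂(11.826) ≈ 3.5639 half-lives, so t½ = 279/3.5639 ≈ 78.284 hours.
From t = 340 to t = 621: 65.7 × (1/2)^((621−340)/78.284) ≈ 5.4578 μCi.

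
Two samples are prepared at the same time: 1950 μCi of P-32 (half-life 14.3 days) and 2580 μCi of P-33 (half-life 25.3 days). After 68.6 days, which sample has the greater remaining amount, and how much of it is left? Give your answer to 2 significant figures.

P-32: 1950 × (1/2)^4.7972 ≈ 70.135 μCi.
P-33: 2580 × (1/2)^2.7115 ≈ 393.9 μCi.
P-33 has more remaining, at ≈ 393.9 μCi.

P-33, 390 μCi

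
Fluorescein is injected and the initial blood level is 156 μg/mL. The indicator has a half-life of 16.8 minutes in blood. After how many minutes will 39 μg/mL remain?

33.6 minutes

39/156 = 1/4, so 2 half-lives have elapsed.
t = 2 × 16.8 = 33.6 minutes.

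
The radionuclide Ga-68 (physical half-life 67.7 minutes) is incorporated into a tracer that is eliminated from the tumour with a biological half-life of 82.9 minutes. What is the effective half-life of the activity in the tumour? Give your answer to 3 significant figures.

37.3 minutes

1/t_eff = 1/t_phys + 1/t_biol = 1/67.7 + 1/82.9 = 0.026834 per minute.
t_eff = 67.7 × 82.9 / (67.7 + 82.9) ≈ 37.266 minutes.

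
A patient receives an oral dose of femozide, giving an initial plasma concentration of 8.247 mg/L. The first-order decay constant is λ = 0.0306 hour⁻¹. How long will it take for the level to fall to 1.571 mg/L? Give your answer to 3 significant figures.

54.2 hours

t½ = ln 2 / λ = 0.69315 / 0.0306 ≈ 22.652 hours.
Fraction remaining = 1.571/8.247 ≈ 0.19049.
n = log₂(8.247/1.571) = ln(5.2495)/ln 2 ≈ 2.3922 half-lives.
t = n × t½ = 2.3922 × 22.652 ≈ 54.187 hours.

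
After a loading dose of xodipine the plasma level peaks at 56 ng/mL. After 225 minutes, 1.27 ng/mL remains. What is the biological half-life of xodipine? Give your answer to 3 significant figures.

41.2 minutes

A/A₀ = 1.27/56 ≈ 0.022679.
n = log₂(44.094) ≈ 5.4625 half-lives elapsed in 225 minutes.
t½ = 225/5.4625 ≈ 41.19 minutes.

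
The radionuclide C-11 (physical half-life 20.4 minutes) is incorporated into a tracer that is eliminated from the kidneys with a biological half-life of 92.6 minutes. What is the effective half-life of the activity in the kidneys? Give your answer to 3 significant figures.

16.7 minutes

1/t_eff = 1/t_phys + 1/t_biol = 1/20.4 + 1/92.6 = 0.059819 per minute.
t_eff = 20.4 × 92.6 / (20.4 + 92.6) ≈ 16.717 minutes.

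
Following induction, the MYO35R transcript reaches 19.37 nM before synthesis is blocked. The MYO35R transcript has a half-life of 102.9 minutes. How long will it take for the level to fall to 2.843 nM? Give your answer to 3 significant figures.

Fraction remaining = 2.843/19.37 ≈ 0.14677.
n = log₂(19.37/2.843) = ln(6.8132)/ln 2 ≈ 2.7683 half-lives.
t = n × t½ = 2.7683 × 102.9 ≈ 284.86 minutes.

285 minutes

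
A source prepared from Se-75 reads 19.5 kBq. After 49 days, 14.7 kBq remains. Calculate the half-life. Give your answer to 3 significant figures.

A/A₀ = 14.7/19.5 ≈ 0.75385.
n = log₂(1.3265) ≈ 0.40766 half-lives elapsed in 49 days.
t½ = 49/0.40766 ≈ 120.2 days.

120 days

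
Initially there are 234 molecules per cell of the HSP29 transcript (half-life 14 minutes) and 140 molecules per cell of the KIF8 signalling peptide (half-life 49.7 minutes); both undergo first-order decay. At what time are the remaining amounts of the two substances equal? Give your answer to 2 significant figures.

Set 234·(1/2)^(t/14) = 140·(1/2)^(t/49.7).
Taking log₂: log₂(234/140) = t·(1/14 − 1/49.7).
log₂(1.6714) = 0.74108; 1/14 − 1/49.7 = 0.051308.
t = 0.74108 / 0.051308 ≈ 14.444 minutes.

14 minutes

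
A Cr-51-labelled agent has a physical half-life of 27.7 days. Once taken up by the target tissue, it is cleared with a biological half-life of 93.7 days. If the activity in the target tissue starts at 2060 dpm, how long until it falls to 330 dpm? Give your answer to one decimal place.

1/t_eff = 1/t_phys + 1/t_biol = 1/27.7 + 1/93.7 = 0.046773 per day.
t_eff = 27.7 × 93.7 / (27.7 + 93.7) ≈ 21.38 days.
n = log₂(2060/330) ≈ 2.6421; t = 2.6421 × 21.38 ≈ 56.487 days.

56.5 days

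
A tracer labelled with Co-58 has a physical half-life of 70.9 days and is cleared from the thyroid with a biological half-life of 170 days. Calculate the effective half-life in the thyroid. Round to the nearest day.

50 days

1/t_eff = 1/t_phys + 1/t_biol = 1/70.9 + 1/170 = 0.019987 per day.
t_eff = 70.9 × 170 / (70.9 + 170) ≈ 50.033 days.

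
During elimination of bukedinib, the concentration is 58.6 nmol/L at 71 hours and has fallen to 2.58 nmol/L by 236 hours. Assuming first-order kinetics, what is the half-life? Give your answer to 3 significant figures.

36.6 hours

Over Δt = 236 − 71 = 165 hours, the level fell by a factor of 58.6/2.58 ≈ 22.713.
n = log₂(22.713) ≈ 4.5055 half-lives, so t½ = 165/4.5055 ≈ 36.622 hours.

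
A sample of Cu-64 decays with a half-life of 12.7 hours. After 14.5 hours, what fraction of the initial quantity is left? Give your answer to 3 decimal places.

0.453

n = 14.5/12.7 ≈ 1.1417 half-lives.
Fraction remaining = (1/2)^1.1417 ≈ 0.45322.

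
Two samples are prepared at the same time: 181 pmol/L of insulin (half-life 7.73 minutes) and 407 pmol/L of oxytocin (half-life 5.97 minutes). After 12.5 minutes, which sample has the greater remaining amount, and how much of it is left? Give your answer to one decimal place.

insulin: 181 × (1/2)^1.6171 ≈ 59.005 pmol/L.
oxytocin: 407 × (1/2)^2.0938 ≈ 95.345 pmol/L.
Oxytocin has more remaining, at ≈ 95.345 pmol/L.

oxytocin, 95.3 pmol/L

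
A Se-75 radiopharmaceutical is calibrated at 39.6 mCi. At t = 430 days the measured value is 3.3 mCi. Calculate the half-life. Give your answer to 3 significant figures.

120 days

A/A₀ = 3.3/39.6 ≈ 0.083333.
n = log₂(12) ≈ 3.585 half-lives elapsed in 430 days.
t½ = 430/3.585 ≈ 119.95 days.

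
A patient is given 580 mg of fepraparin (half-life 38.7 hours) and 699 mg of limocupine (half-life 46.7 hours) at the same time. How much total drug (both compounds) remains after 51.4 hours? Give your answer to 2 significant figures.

560 mg

fepraparin: 580 × (1/2)^(51.4/38.7) = 580 × (1/2)^1.3282 ≈ 231 mg.
limocupine: 699 × (1/2)^(51.4/46.7) = 699 × (1/2)^1.1006 ≈ 325.95 mg.
Total = 231 + 325.95 ≈ 556.95 mg.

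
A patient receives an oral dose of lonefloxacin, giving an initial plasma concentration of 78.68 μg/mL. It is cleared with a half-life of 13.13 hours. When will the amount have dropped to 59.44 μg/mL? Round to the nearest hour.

Fraction remaining = 59.44/78.68 ≈ 0.75547.
n = log₂(78.68/59.44) = ln(1.3237)/ln 2 ≈ 0.40456 half-lives.
t = n × t½ = 0.40456 × 13.13 ≈ 5.3119 hours.

5 hours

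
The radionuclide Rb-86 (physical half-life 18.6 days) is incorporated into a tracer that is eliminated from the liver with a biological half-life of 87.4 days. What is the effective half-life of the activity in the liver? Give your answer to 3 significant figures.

15.3 days

1/t_eff = 1/t_phys + 1/t_biol = 1/18.6 + 1/87.4 = 0.065205 per day.
t_eff = 18.6 × 87.4 / (18.6 + 87.4) ≈ 15.336 days.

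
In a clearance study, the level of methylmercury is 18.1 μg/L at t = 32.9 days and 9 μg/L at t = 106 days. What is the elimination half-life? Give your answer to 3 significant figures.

Over Δt = 106 − 32.9 = 73.1 days, the level fell by a factor of 18.1/9 ≈ 2.0111.
n = log₂(2.0111) ≈ 1.008 half-lives, so t½ = 73.1/1.008 ≈ 72.52 days.

72.5 days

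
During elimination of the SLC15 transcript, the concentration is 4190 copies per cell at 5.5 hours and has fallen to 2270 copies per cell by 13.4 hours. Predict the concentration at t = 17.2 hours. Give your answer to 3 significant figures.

Over Δt = 13.4 − 5.5 = 7.9 hours, the level fell by a factor of 4190/2270 ≈ 1.8458.
n = log₂(1.8458) ≈ 0.88426 half-lives, so t½ = 7.9/0.88426 ≈ 8.934 hours.
From t = 13.4 to t = 17.2: 2270 × (1/2)^((17.2−13.4)/8.934) ≈ 1690.4 copies per cell.

1690 copies per cell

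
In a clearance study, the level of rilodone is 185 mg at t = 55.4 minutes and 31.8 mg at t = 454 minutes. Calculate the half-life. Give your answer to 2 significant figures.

160 minutes

Over Δt = 454 − 55.4 = 398.6 minutes, the level fell by a factor of 185/31.8 ≈ 5.8176.
n = log₂(5.8176) ≈ 2.5404 half-lives, so t½ = 398.6/2.5404 ≈ 156.9 minutes.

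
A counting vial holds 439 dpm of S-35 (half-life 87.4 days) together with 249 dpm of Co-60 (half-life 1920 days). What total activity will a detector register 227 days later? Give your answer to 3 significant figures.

302 dpm

S-35: 439 × (1/2)^(227/87.4) = 439 × (1/2)^2.5973 ≈ 72.546 dpm.
Co-60: 249 × (1/2)^(227/1920) = 249 × (1/2)^0.11823 ≈ 229.41 dpm.
Total = 72.546 + 229.41 ≈ 301.95 dpm.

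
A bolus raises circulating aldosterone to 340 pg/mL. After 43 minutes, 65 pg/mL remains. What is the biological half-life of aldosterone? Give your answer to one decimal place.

A/A₀ = 65/340 ≈ 0.19118.
n = log₂(5.2308) ≈ 2.387 half-lives elapsed in 43 minutes.
t½ = 43/2.387 ≈ 18.014 minutes.

18.0 minutes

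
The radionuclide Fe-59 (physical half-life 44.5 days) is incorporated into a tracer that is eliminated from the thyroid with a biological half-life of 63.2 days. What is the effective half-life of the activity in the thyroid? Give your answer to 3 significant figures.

26.1 days

1/t_eff = 1/t_phys + 1/t_biol = 1/44.5 + 1/63.2 = 0.038295 per day.
t_eff = 44.5 × 63.2 / (44.5 + 63.2) ≈ 26.113 days.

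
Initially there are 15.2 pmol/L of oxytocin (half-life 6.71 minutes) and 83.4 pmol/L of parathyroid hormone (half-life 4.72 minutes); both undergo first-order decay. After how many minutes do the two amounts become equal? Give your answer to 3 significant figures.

Set 15.2·(1/2)^(t/6.71) = 83.4·(1/2)^(t/4.72).
Taking log₂: log₂(15.2/83.4) = t·(1/6.71 − 1/4.72).
log₂(0.18225) = -2.456; 1/6.71 − 1/4.72 = -0.062833.
t = -2.456 / -0.062833 ≈ 39.087 minutes.

39.1 minutes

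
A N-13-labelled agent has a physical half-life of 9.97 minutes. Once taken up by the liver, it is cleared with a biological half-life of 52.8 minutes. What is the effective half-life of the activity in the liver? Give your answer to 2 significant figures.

8.4 minutes

1/t_eff = 1/t_phys + 1/t_biol = 1/9.97 + 1/52.8 = 0.11924 per minute.
t_eff = 9.97 × 52.8 / (9.97 + 52.8) ≈ 8.3864 minutes.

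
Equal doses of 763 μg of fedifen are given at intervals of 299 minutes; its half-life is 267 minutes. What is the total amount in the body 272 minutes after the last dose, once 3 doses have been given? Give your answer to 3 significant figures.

630 μg

The 3 doses were given 870, 571, 272 minutes ago.
Total = 763·(1/2)^(870/267) + 763·(1/2)^(571/267) + 763·(1/2)^(272/267)
      = 79.733 + 173.28 + 376.58 ≈ 629.59 μg.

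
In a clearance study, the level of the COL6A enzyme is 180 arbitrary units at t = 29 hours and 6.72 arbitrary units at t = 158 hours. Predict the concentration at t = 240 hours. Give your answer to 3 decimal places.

0.831 arbitrary units

Over Δt = 158 − 29 = 129 hours, the level fell by a factor of 180/6.72 ≈ 26.786.
n = log₂(26.786) ≈ 4.7434 half-lives, so t½ = 129/4.7434 ≈ 27.196 hours.
From t = 158 to t = 240: 6.72 × (1/2)^((240−158)/27.196) ≈ 0.83121 arbitrary units.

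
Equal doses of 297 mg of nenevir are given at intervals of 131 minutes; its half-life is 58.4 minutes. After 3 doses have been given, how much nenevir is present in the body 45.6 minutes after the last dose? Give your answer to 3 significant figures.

The 3 doses were given 307.6, 176.6, 45.6 minutes ago.
Total = 297·(1/2)^(307.6/58.4) + 297·(1/2)^(176.6/58.4) + 297·(1/2)^(45.6/58.4)
      = 7.7125 + 36.513 + 172.86 ≈ 217.09 mg.

217 mg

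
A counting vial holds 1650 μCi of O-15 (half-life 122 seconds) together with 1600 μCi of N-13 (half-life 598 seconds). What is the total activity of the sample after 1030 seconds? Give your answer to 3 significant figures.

490 μCi

O-15: 1650 × (1/2)^(1030/122) = 1650 × (1/2)^8.4426 ≈ 4.7424 μCi.
N-13: 1600 × (1/2)^(1030/598) = 1600 × (1/2)^1.7224 ≈ 484.87 μCi.
Total = 4.7424 + 484.87 ≈ 489.61 μCi.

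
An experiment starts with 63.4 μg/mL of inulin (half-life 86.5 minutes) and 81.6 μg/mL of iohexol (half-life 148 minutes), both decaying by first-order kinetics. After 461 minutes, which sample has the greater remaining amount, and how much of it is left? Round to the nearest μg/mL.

inulin: 63.4 × (1/2)^5.3295 ≈ 1.5767 μg/mL.
iohexol: 81.6 × (1/2)^3.1149 ≈ 9.4194 μg/mL.
Iohexol has more remaining, at ≈ 9.4194 μg/mL.

iohexol, 9 μg/mL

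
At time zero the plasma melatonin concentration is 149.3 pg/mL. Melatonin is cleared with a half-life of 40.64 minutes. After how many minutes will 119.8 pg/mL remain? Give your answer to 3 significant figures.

Fraction remaining = 119.8/149.3 ≈ 0.80241.
n = log₂(149.3/119.8) = ln(1.2462)/ln 2 ≈ 0.31759 half-lives.
t = n × t½ = 0.31759 × 40.64 ≈ 12.907 minutes.

12.9 minutes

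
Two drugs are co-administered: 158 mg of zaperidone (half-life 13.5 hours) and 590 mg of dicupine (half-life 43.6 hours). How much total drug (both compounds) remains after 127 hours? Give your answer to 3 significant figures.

78.6 mg

zaperidone: 158 × (1/2)^(127/13.5) = 158 × (1/2)^9.4074 ≈ 0.23267 mg.
dicupine: 590 × (1/2)^(127/43.6) = 590 × (1/2)^2.9128 ≈ 78.343 mg.
Total = 0.23267 + 78.343 ≈ 78.575 mg.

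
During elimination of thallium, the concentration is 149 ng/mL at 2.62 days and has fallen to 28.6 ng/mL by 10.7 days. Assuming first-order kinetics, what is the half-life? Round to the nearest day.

Over Δt = 10.7 − 2.62 = 8.08 days, the level fell by a factor of 149/28.6 ≈ 5.2098.
n = log₂(5.2098) ≈ 2.3812 half-lives, so t½ = 8.08/2.3812 ≈ 3.3932 days.

3 days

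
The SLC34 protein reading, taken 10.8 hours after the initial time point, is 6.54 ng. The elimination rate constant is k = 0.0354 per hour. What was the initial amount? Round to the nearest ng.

10 ng

t½ = ln 2 / k = 0.69315 / 0.0354 ≈ 19.58 hours.
Number of half-lives elapsed: n = 10.8/19.58 ≈ 0.55157.
A₀ = A × 2^n = 6.54 × 2^0.55157 = 6.54 × 1.4657 ≈ 9.5856 ng.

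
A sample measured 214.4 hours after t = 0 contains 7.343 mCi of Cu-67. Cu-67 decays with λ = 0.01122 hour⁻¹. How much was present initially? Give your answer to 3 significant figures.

81.4 mCi

t½ = ln 2 / λ = 0.69315 / 0.01122 ≈ 61.778 hours.
Number of half-lives elapsed: n = 214.4/61.778 ≈ 3.4705.
A₀ = A × 2^n = 7.343 × 2^3.4705 = 7.343 × 11.085 ≈ 81.395 mCi.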